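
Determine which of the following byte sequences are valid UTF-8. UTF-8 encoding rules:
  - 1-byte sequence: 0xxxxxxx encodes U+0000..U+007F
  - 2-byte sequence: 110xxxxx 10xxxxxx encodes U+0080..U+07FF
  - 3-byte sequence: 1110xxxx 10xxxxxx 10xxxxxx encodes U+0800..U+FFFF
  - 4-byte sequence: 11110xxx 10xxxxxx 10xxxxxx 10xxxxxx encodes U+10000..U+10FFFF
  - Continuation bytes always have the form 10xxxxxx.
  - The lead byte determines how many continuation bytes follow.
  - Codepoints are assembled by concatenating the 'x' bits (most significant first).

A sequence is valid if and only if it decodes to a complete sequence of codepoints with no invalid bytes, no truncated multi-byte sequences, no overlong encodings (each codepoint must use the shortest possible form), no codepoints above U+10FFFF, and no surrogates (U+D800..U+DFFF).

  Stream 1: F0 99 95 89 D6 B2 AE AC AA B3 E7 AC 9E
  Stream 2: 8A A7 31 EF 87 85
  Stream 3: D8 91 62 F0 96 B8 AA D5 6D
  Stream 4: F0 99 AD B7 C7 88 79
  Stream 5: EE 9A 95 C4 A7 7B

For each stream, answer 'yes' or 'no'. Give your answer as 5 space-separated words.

Stream 1: error at byte offset 6. INVALID
Stream 2: error at byte offset 0. INVALID
Stream 3: error at byte offset 8. INVALID
Stream 4: decodes cleanly. VALID
Stream 5: decodes cleanly. VALID

Answer: no no no yes yes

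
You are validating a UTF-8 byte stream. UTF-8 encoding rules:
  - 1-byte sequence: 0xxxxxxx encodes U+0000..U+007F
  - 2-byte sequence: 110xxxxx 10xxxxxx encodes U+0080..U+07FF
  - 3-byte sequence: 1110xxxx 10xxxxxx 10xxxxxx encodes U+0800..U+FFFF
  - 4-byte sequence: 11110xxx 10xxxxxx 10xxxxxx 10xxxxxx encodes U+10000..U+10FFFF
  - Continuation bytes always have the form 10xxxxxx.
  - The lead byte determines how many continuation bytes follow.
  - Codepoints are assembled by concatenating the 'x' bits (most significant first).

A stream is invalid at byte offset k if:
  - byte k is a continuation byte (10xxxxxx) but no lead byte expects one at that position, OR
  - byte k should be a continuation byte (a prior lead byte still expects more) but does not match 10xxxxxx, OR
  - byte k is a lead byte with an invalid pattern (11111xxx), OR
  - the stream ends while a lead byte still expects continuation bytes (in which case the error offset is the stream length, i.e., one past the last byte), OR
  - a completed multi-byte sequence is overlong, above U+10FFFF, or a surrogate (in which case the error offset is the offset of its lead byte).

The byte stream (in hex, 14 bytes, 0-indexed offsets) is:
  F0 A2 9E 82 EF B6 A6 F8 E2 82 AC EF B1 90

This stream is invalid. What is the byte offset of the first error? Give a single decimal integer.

Byte[0]=F0: 4-byte lead, need 3 cont bytes. acc=0x0
Byte[1]=A2: continuation. acc=(acc<<6)|0x22=0x22
Byte[2]=9E: continuation. acc=(acc<<6)|0x1E=0x89E
Byte[3]=82: continuation. acc=(acc<<6)|0x02=0x22782
Completed: cp=U+22782 (starts at byte 0)
Byte[4]=EF: 3-byte lead, need 2 cont bytes. acc=0xF
Byte[5]=B6: continuation. acc=(acc<<6)|0x36=0x3F6
Byte[6]=A6: continuation. acc=(acc<<6)|0x26=0xFDA6
Completed: cp=U+FDA6 (starts at byte 4)
Byte[7]=F8: INVALID lead byte (not 0xxx/110x/1110/11110)

Answer: 7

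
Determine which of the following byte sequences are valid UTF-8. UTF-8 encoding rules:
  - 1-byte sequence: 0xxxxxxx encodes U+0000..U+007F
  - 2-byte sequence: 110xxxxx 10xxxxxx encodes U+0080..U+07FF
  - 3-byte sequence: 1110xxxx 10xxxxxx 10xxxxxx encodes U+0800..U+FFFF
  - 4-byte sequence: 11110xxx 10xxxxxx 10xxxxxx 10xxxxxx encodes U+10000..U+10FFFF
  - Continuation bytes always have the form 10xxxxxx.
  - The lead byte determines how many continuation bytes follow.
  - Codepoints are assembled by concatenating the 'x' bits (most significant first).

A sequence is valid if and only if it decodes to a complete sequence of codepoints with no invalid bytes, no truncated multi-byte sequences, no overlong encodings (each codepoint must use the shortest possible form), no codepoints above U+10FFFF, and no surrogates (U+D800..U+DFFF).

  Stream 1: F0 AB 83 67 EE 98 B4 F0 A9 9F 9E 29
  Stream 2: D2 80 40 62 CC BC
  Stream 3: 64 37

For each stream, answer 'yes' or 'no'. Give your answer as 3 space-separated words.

Stream 1: error at byte offset 3. INVALID
Stream 2: decodes cleanly. VALID
Stream 3: decodes cleanly. VALID

Answer: no yes yes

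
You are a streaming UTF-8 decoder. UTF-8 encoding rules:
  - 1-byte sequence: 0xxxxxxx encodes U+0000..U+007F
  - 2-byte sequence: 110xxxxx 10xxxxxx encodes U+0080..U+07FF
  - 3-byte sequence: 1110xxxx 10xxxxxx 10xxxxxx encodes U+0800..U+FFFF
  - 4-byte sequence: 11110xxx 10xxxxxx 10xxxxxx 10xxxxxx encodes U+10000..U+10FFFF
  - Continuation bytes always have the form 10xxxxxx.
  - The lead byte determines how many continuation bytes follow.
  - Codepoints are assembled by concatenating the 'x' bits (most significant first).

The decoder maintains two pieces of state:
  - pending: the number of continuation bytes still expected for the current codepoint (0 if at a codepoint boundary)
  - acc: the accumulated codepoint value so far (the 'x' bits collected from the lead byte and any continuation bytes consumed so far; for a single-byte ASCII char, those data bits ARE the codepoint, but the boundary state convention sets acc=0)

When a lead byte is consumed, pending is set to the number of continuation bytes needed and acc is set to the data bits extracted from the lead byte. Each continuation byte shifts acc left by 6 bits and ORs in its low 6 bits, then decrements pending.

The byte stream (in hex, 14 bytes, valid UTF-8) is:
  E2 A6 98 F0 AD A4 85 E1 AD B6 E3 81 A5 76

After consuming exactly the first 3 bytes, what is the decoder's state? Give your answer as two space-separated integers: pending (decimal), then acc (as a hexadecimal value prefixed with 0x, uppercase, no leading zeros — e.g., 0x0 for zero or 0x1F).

Byte[0]=E2: 3-byte lead. pending=2, acc=0x2
Byte[1]=A6: continuation. acc=(acc<<6)|0x26=0xA6, pending=1
Byte[2]=98: continuation. acc=(acc<<6)|0x18=0x2998, pending=0

Answer: 0 0x2998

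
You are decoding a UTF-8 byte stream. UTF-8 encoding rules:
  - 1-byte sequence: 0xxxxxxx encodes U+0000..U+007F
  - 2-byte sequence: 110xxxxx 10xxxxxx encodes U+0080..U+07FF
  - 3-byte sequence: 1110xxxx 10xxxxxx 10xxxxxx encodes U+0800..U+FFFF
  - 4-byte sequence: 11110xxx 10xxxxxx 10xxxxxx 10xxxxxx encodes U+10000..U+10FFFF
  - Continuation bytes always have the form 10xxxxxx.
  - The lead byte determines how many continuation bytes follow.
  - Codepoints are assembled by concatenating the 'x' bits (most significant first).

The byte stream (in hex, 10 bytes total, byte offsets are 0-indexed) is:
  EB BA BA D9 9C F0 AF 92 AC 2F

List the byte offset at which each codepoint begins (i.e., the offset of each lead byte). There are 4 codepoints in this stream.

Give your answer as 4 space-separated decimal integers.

Answer: 0 3 5 9

Derivation:
Byte[0]=EB: 3-byte lead, need 2 cont bytes. acc=0xB
Byte[1]=BA: continuation. acc=(acc<<6)|0x3A=0x2FA
Byte[2]=BA: continuation. acc=(acc<<6)|0x3A=0xBEBA
Completed: cp=U+BEBA (starts at byte 0)
Byte[3]=D9: 2-byte lead, need 1 cont bytes. acc=0x19
Byte[4]=9C: continuation. acc=(acc<<6)|0x1C=0x65C
Completed: cp=U+065C (starts at byte 3)
Byte[5]=F0: 4-byte lead, need 3 cont bytes. acc=0x0
Byte[6]=AF: continuation. acc=(acc<<6)|0x2F=0x2F
Byte[7]=92: continuation. acc=(acc<<6)|0x12=0xBD2
Byte[8]=AC: continuation. acc=(acc<<6)|0x2C=0x2F4AC
Completed: cp=U+2F4AC (starts at byte 5)
Byte[9]=2F: 1-byte ASCII. cp=U+002F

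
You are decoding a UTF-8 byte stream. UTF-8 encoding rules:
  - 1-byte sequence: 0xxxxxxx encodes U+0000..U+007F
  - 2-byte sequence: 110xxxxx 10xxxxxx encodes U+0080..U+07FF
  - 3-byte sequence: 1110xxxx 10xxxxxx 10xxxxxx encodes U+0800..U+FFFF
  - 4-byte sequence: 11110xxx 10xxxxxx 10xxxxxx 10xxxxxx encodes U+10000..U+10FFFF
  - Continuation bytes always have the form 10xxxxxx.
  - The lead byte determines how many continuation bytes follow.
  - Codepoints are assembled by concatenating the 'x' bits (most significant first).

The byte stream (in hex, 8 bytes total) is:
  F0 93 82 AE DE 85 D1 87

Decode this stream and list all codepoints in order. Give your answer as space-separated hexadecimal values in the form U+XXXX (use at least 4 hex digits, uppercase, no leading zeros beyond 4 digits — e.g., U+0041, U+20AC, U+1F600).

Byte[0]=F0: 4-byte lead, need 3 cont bytes. acc=0x0
Byte[1]=93: continuation. acc=(acc<<6)|0x13=0x13
Byte[2]=82: continuation. acc=(acc<<6)|0x02=0x4C2
Byte[3]=AE: continuation. acc=(acc<<6)|0x2E=0x130AE
Completed: cp=U+130AE (starts at byte 0)
Byte[4]=DE: 2-byte lead, need 1 cont bytes. acc=0x1E
Byte[5]=85: continuation. acc=(acc<<6)|0x05=0x785
Completed: cp=U+0785 (starts at byte 4)
Byte[6]=D1: 2-byte lead, need 1 cont bytes. acc=0x11
Byte[7]=87: continuation. acc=(acc<<6)|0x07=0x447
Completed: cp=U+0447 (starts at byte 6)

Answer: U+130AE U+0785 U+0447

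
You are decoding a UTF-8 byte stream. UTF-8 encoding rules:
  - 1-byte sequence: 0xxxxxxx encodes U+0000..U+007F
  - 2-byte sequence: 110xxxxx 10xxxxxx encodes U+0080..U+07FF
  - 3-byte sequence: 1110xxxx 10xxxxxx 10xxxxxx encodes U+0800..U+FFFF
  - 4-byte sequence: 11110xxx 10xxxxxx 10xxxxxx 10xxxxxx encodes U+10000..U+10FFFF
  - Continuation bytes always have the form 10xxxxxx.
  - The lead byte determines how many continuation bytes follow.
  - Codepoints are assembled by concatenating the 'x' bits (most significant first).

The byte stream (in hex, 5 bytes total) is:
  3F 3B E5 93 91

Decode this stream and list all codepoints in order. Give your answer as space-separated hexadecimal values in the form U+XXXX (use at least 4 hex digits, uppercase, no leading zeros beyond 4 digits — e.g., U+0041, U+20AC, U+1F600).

Answer: U+003F U+003B U+54D1

Derivation:
Byte[0]=3F: 1-byte ASCII. cp=U+003F
Byte[1]=3B: 1-byte ASCII. cp=U+003B
Byte[2]=E5: 3-byte lead, need 2 cont bytes. acc=0x5
Byte[3]=93: continuation. acc=(acc<<6)|0x13=0x153
Byte[4]=91: continuation. acc=(acc<<6)|0x11=0x54D1
Completed: cp=U+54D1 (starts at byte 2)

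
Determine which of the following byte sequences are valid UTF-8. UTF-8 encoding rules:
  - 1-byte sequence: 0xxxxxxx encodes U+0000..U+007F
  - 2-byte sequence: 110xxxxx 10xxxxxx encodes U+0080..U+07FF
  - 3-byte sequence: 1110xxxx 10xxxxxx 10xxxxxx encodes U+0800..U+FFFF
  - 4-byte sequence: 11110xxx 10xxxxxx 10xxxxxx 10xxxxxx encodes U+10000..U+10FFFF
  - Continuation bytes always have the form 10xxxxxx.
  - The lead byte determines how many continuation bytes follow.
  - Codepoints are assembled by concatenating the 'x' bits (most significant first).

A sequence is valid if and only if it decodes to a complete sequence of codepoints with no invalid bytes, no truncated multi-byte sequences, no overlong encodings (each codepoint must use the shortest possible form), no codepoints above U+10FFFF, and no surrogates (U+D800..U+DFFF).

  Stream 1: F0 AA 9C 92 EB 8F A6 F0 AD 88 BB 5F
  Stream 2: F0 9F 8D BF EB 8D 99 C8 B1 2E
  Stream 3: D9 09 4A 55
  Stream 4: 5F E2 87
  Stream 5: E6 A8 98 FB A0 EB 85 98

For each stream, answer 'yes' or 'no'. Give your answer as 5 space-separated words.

Answer: yes yes no no no

Derivation:
Stream 1: decodes cleanly. VALID
Stream 2: decodes cleanly. VALID
Stream 3: error at byte offset 1. INVALID
Stream 4: error at byte offset 3. INVALID
Stream 5: error at byte offset 3. INVALID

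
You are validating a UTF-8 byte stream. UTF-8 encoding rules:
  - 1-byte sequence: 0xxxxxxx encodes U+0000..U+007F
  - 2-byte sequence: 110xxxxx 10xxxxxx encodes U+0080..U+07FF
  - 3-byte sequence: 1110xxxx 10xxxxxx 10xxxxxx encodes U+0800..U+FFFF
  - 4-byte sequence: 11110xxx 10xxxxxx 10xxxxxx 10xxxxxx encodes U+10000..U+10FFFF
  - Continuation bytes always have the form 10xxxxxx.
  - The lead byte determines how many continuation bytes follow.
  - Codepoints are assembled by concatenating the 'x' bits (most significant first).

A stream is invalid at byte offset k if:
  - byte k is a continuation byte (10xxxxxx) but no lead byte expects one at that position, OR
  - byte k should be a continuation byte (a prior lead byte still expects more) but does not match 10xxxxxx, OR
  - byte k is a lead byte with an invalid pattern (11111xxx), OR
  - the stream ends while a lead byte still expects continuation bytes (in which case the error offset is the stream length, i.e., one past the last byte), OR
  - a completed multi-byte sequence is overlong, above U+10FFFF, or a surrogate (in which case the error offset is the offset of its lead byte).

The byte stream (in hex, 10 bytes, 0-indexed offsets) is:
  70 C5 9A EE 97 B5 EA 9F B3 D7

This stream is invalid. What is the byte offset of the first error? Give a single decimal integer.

Answer: 10

Derivation:
Byte[0]=70: 1-byte ASCII. cp=U+0070
Byte[1]=C5: 2-byte lead, need 1 cont bytes. acc=0x5
Byte[2]=9A: continuation. acc=(acc<<6)|0x1A=0x15A
Completed: cp=U+015A (starts at byte 1)
Byte[3]=EE: 3-byte lead, need 2 cont bytes. acc=0xE
Byte[4]=97: continuation. acc=(acc<<6)|0x17=0x397
Byte[5]=B5: continuation. acc=(acc<<6)|0x35=0xE5F5
Completed: cp=U+E5F5 (starts at byte 3)
Byte[6]=EA: 3-byte lead, need 2 cont bytes. acc=0xA
Byte[7]=9F: continuation. acc=(acc<<6)|0x1F=0x29F
Byte[8]=B3: continuation. acc=(acc<<6)|0x33=0xA7F3
Completed: cp=U+A7F3 (starts at byte 6)
Byte[9]=D7: 2-byte lead, need 1 cont bytes. acc=0x17
Byte[10]: stream ended, expected continuation. INVALID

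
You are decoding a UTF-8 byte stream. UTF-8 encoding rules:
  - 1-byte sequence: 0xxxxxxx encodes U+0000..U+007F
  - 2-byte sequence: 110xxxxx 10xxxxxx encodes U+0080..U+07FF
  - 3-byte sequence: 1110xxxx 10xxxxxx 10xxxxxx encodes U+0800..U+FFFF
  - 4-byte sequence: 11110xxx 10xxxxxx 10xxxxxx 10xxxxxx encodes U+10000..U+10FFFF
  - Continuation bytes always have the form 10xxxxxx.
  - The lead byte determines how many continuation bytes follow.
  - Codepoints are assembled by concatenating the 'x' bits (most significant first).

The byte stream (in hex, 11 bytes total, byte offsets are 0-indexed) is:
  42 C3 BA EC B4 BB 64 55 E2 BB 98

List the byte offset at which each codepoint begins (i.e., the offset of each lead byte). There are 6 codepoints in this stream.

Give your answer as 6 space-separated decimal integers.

Byte[0]=42: 1-byte ASCII. cp=U+0042
Byte[1]=C3: 2-byte lead, need 1 cont bytes. acc=0x3
Byte[2]=BA: continuation. acc=(acc<<6)|0x3A=0xFA
Completed: cp=U+00FA (starts at byte 1)
Byte[3]=EC: 3-byte lead, need 2 cont bytes. acc=0xC
Byte[4]=B4: continuation. acc=(acc<<6)|0x34=0x334
Byte[5]=BB: continuation. acc=(acc<<6)|0x3B=0xCD3B
Completed: cp=U+CD3B (starts at byte 3)
Byte[6]=64: 1-byte ASCII. cp=U+0064
Byte[7]=55: 1-byte ASCII. cp=U+0055
Byte[8]=E2: 3-byte lead, need 2 cont bytes. acc=0x2
Byte[9]=BB: continuation. acc=(acc<<6)|0x3B=0xBB
Byte[10]=98: continuation. acc=(acc<<6)|0x18=0x2ED8
Completed: cp=U+2ED8 (starts at byte 8)

Answer: 0 1 3 6 7 8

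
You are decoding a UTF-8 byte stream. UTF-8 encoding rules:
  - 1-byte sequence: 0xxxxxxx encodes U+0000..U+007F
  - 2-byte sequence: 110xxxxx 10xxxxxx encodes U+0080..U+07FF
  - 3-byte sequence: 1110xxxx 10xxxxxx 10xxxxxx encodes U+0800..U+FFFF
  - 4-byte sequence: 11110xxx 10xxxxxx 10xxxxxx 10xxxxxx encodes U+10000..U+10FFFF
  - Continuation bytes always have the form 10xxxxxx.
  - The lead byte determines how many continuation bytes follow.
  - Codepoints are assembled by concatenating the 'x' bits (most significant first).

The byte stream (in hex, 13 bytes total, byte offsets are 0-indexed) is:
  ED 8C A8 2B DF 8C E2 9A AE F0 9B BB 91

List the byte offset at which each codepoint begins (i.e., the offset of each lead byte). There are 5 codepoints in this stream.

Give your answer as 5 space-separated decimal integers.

Answer: 0 3 4 6 9

Derivation:
Byte[0]=ED: 3-byte lead, need 2 cont bytes. acc=0xD
Byte[1]=8C: continuation. acc=(acc<<6)|0x0C=0x34C
Byte[2]=A8: continuation. acc=(acc<<6)|0x28=0xD328
Completed: cp=U+D328 (starts at byte 0)
Byte[3]=2B: 1-byte ASCII. cp=U+002B
Byte[4]=DF: 2-byte lead, need 1 cont bytes. acc=0x1F
Byte[5]=8C: continuation. acc=(acc<<6)|0x0C=0x7CC
Completed: cp=U+07CC (starts at byte 4)
Byte[6]=E2: 3-byte lead, need 2 cont bytes. acc=0x2
Byte[7]=9A: continuation. acc=(acc<<6)|0x1A=0x9A
Byte[8]=AE: continuation. acc=(acc<<6)|0x2E=0x26AE
Completed: cp=U+26AE (starts at byte 6)
Byte[9]=F0: 4-byte lead, need 3 cont bytes. acc=0x0
Byte[10]=9B: continuation. acc=(acc<<6)|0x1B=0x1B
Byte[11]=BB: continuation. acc=(acc<<6)|0x3B=0x6FB
Byte[12]=91: continuation. acc=(acc<<6)|0x11=0x1BED1
Completed: cp=U+1BED1 (starts at byte 9)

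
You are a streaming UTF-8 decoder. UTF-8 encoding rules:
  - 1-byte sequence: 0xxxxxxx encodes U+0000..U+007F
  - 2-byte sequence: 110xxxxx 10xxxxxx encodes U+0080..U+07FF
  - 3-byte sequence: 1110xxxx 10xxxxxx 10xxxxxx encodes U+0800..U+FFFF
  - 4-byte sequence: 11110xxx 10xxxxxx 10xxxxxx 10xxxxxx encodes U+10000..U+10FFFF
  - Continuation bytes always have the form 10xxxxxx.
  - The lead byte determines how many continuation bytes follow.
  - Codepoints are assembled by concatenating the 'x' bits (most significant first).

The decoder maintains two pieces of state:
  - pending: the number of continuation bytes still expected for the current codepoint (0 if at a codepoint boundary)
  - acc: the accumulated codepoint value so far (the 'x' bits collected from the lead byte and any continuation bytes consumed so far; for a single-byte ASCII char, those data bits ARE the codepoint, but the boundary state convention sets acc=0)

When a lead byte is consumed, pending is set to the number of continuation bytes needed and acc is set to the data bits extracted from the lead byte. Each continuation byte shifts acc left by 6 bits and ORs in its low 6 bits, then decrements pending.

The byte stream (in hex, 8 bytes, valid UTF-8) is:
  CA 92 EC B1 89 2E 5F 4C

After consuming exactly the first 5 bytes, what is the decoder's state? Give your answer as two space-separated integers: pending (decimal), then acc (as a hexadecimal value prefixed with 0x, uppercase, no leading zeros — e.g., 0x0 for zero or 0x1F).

Answer: 0 0xCC49

Derivation:
Byte[0]=CA: 2-byte lead. pending=1, acc=0xA
Byte[1]=92: continuation. acc=(acc<<6)|0x12=0x292, pending=0
Byte[2]=EC: 3-byte lead. pending=2, acc=0xC
Byte[3]=B1: continuation. acc=(acc<<6)|0x31=0x331, pending=1
Byte[4]=89: continuation. acc=(acc<<6)|0x09=0xCC49, pending=0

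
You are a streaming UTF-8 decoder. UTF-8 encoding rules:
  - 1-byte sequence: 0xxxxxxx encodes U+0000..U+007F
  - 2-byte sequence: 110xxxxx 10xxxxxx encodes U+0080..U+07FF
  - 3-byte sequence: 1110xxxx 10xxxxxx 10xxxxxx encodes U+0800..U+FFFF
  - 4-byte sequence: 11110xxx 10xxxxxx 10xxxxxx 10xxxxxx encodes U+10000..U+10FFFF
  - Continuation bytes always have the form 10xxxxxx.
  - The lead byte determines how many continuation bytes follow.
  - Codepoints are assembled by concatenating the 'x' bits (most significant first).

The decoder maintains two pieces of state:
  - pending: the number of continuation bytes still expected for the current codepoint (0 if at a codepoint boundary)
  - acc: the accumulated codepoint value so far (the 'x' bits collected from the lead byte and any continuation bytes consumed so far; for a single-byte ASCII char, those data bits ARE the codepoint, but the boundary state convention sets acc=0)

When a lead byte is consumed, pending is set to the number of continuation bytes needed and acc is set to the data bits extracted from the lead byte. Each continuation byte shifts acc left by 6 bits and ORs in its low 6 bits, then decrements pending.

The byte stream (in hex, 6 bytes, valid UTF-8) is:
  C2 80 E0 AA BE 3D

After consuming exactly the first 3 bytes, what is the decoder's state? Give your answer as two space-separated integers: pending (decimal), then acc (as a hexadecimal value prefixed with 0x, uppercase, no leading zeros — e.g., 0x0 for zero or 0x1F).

Byte[0]=C2: 2-byte lead. pending=1, acc=0x2
Byte[1]=80: continuation. acc=(acc<<6)|0x00=0x80, pending=0
Byte[2]=E0: 3-byte lead. pending=2, acc=0x0

Answer: 2 0x0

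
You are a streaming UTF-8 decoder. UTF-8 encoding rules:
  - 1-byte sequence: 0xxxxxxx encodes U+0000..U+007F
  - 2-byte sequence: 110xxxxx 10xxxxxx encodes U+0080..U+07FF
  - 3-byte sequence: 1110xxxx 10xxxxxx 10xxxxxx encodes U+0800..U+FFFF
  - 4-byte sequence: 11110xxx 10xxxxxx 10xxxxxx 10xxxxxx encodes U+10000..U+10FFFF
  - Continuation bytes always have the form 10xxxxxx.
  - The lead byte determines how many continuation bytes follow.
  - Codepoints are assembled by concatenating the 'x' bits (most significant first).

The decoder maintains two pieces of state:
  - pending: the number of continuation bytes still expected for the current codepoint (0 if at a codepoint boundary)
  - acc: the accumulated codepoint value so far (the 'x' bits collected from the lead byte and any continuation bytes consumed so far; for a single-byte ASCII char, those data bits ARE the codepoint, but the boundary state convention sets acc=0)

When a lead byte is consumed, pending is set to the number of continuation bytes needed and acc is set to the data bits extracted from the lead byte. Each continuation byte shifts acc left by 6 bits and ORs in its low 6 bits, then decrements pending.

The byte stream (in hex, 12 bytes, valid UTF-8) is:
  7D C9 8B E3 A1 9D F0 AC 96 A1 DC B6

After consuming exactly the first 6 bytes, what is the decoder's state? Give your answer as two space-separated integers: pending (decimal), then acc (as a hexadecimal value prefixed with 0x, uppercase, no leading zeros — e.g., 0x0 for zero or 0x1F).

Byte[0]=7D: 1-byte. pending=0, acc=0x0
Byte[1]=C9: 2-byte lead. pending=1, acc=0x9
Byte[2]=8B: continuation. acc=(acc<<6)|0x0B=0x24B, pending=0
Byte[3]=E3: 3-byte lead. pending=2, acc=0x3
Byte[4]=A1: continuation. acc=(acc<<6)|0x21=0xE1, pending=1
Byte[5]=9D: continuation. acc=(acc<<6)|0x1D=0x385D, pending=0

Answer: 0 0x385D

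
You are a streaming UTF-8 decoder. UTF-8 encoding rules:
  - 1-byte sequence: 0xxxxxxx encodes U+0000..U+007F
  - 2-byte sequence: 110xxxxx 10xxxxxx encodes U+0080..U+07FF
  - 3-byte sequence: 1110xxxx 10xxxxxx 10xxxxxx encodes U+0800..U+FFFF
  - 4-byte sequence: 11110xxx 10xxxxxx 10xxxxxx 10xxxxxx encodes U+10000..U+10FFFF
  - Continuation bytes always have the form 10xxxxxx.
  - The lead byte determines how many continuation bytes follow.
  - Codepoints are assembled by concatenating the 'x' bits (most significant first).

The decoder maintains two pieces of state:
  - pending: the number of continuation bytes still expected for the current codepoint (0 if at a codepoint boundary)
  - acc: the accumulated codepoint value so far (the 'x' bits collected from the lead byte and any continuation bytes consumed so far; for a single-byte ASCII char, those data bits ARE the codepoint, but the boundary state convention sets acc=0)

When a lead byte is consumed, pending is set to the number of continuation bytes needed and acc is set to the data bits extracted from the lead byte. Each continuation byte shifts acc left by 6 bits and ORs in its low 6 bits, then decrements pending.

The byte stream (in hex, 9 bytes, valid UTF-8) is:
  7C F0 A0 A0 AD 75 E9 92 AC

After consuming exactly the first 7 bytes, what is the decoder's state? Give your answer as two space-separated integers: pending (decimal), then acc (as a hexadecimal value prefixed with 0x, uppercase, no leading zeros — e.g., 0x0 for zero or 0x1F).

Byte[0]=7C: 1-byte. pending=0, acc=0x0
Byte[1]=F0: 4-byte lead. pending=3, acc=0x0
Byte[2]=A0: continuation. acc=(acc<<6)|0x20=0x20, pending=2
Byte[3]=A0: continuation. acc=(acc<<6)|0x20=0x820, pending=1
Byte[4]=AD: continuation. acc=(acc<<6)|0x2D=0x2082D, pending=0
Byte[5]=75: 1-byte. pending=0, acc=0x0
Byte[6]=E9: 3-byte lead. pending=2, acc=0x9

Answer: 2 0x9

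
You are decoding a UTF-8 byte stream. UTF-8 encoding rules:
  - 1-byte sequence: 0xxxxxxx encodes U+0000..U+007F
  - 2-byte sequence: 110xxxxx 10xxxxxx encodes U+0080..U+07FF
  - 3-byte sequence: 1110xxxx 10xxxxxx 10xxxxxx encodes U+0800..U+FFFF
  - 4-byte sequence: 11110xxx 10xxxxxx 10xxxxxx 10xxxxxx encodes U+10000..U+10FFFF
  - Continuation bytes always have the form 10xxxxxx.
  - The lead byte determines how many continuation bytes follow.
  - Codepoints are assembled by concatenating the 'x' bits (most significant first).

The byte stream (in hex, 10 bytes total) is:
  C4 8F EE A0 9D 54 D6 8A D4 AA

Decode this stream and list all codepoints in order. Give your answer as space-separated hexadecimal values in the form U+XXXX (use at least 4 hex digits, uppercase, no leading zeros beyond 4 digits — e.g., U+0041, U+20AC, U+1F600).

Byte[0]=C4: 2-byte lead, need 1 cont bytes. acc=0x4
Byte[1]=8F: continuation. acc=(acc<<6)|0x0F=0x10F
Completed: cp=U+010F (starts at byte 0)
Byte[2]=EE: 3-byte lead, need 2 cont bytes. acc=0xE
Byte[3]=A0: continuation. acc=(acc<<6)|0x20=0x3A0
Byte[4]=9D: continuation. acc=(acc<<6)|0x1D=0xE81D
Completed: cp=U+E81D (starts at byte 2)
Byte[5]=54: 1-byte ASCII. cp=U+0054
Byte[6]=D6: 2-byte lead, need 1 cont bytes. acc=0x16
Byte[7]=8A: continuation. acc=(acc<<6)|0x0A=0x58A
Completed: cp=U+058A (starts at byte 6)
Byte[8]=D4: 2-byte lead, need 1 cont bytes. acc=0x14
Byte[9]=AA: continuation. acc=(acc<<6)|0x2A=0x52A
Completed: cp=U+052A (starts at byte 8)

Answer: U+010F U+E81D U+0054 U+058A U+052A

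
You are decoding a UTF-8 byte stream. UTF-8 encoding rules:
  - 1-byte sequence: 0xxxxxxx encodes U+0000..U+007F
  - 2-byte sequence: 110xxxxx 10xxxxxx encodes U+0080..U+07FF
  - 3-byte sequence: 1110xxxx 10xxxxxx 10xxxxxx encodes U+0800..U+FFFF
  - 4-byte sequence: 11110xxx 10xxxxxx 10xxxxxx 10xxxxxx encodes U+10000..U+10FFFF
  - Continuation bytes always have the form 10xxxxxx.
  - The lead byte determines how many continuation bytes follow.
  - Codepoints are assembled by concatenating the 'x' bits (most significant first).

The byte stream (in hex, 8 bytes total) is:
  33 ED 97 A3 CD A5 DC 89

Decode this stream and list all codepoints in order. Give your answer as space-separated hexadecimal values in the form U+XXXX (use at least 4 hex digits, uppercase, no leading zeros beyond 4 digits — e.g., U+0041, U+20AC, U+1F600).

Answer: U+0033 U+D5E3 U+0365 U+0709

Derivation:
Byte[0]=33: 1-byte ASCII. cp=U+0033
Byte[1]=ED: 3-byte lead, need 2 cont bytes. acc=0xD
Byte[2]=97: continuation. acc=(acc<<6)|0x17=0x357
Byte[3]=A3: continuation. acc=(acc<<6)|0x23=0xD5E3
Completed: cp=U+D5E3 (starts at byte 1)
Byte[4]=CD: 2-byte lead, need 1 cont bytes. acc=0xD
Byte[5]=A5: continuation. acc=(acc<<6)|0x25=0x365
Completed: cp=U+0365 (starts at byte 4)
Byte[6]=DC: 2-byte lead, need 1 cont bytes. acc=0x1C
Byte[7]=89: continuation. acc=(acc<<6)|0x09=0x709
Completed: cp=U+0709 (starts at byte 6)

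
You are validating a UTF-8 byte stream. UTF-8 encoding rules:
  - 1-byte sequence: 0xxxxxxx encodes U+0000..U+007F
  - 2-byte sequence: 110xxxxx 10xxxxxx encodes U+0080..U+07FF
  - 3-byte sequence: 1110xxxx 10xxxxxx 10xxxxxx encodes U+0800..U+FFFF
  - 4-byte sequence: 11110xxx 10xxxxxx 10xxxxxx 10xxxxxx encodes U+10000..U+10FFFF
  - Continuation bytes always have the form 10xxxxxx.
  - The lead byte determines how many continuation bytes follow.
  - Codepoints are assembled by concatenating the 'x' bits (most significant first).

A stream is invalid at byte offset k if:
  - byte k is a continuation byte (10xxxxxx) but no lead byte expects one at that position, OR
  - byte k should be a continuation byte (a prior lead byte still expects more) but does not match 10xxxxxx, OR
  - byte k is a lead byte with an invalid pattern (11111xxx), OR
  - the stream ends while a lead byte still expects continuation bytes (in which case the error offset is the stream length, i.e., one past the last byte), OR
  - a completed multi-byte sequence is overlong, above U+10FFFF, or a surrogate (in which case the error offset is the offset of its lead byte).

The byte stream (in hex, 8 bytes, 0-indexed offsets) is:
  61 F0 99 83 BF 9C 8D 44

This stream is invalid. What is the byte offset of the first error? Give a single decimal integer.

Byte[0]=61: 1-byte ASCII. cp=U+0061
Byte[1]=F0: 4-byte lead, need 3 cont bytes. acc=0x0
Byte[2]=99: continuation. acc=(acc<<6)|0x19=0x19
Byte[3]=83: continuation. acc=(acc<<6)|0x03=0x643
Byte[4]=BF: continuation. acc=(acc<<6)|0x3F=0x190FF
Completed: cp=U+190FF (starts at byte 1)
Byte[5]=9C: INVALID lead byte (not 0xxx/110x/1110/11110)

Answer: 5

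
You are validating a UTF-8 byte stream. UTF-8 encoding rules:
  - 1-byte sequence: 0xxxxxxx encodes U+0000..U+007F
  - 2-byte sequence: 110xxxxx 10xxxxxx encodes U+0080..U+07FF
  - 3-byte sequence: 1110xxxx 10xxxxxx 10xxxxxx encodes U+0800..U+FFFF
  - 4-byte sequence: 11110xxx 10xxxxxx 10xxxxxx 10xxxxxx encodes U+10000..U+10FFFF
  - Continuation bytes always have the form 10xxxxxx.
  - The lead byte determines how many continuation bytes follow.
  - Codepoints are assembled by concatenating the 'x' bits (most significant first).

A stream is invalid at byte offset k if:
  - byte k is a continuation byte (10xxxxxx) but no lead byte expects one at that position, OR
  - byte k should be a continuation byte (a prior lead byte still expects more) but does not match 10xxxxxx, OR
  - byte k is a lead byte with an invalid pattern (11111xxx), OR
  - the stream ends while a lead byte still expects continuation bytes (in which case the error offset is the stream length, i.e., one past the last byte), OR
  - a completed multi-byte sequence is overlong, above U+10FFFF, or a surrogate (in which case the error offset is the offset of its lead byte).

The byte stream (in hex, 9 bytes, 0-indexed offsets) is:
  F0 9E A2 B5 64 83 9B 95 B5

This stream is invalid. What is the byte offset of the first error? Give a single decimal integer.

Answer: 5

Derivation:
Byte[0]=F0: 4-byte lead, need 3 cont bytes. acc=0x0
Byte[1]=9E: continuation. acc=(acc<<6)|0x1E=0x1E
Byte[2]=A2: continuation. acc=(acc<<6)|0x22=0x7A2
Byte[3]=B5: continuation. acc=(acc<<6)|0x35=0x1E8B5
Completed: cp=U+1E8B5 (starts at byte 0)
Byte[4]=64: 1-byte ASCII. cp=U+0064
Byte[5]=83: INVALID lead byte (not 0xxx/110x/1110/11110)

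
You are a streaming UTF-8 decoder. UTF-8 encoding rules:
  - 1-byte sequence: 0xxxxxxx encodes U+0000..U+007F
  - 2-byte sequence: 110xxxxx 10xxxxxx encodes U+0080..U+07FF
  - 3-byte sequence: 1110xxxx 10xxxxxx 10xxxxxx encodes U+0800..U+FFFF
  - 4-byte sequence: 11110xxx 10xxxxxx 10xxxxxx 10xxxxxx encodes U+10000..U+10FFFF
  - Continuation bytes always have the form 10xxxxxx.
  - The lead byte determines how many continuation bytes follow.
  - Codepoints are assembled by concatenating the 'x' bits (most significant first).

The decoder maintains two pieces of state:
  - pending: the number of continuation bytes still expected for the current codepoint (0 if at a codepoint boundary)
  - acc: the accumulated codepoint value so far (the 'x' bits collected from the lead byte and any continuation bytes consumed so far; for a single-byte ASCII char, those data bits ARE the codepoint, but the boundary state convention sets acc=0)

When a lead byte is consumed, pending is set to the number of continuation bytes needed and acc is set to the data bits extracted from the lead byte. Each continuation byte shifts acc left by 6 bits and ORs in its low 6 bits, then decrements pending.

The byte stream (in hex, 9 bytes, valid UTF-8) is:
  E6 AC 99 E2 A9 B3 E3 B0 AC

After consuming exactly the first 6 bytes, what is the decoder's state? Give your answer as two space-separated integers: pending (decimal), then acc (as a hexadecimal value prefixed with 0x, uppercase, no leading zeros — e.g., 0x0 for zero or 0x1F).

Answer: 0 0x2A73

Derivation:
Byte[0]=E6: 3-byte lead. pending=2, acc=0x6
Byte[1]=AC: continuation. acc=(acc<<6)|0x2C=0x1AC, pending=1
Byte[2]=99: continuation. acc=(acc<<6)|0x19=0x6B19, pending=0
Byte[3]=E2: 3-byte lead. pending=2, acc=0x2
Byte[4]=A9: continuation. acc=(acc<<6)|0x29=0xA9, pending=1
Byte[5]=B3: continuation. acc=(acc<<6)|0x33=0x2A73, pending=0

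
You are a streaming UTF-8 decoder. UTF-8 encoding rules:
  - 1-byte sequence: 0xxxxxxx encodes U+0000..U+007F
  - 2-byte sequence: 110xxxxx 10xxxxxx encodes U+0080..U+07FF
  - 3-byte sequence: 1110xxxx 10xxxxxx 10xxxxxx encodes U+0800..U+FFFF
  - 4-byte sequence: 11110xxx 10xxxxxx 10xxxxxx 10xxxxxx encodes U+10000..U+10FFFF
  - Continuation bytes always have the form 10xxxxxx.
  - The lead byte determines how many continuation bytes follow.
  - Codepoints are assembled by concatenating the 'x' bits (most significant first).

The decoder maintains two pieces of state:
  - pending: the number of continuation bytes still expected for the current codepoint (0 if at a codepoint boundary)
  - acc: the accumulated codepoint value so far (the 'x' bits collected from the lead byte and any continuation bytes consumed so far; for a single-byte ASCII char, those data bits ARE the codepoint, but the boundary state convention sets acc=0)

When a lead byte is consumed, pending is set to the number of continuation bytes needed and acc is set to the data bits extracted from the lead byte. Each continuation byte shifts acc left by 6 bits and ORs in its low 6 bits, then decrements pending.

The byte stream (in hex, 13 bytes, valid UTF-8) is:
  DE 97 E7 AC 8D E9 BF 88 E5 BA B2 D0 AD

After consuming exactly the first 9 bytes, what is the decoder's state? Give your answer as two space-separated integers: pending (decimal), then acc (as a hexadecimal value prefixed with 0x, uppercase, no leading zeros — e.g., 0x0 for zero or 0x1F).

Answer: 2 0x5

Derivation:
Byte[0]=DE: 2-byte lead. pending=1, acc=0x1E
Byte[1]=97: continuation. acc=(acc<<6)|0x17=0x797, pending=0
Byte[2]=E7: 3-byte lead. pending=2, acc=0x7
Byte[3]=AC: continuation. acc=(acc<<6)|0x2C=0x1EC, pending=1
Byte[4]=8D: continuation. acc=(acc<<6)|0x0D=0x7B0D, pending=0
Byte[5]=E9: 3-byte lead. pending=2, acc=0x9
Byte[6]=BF: continuation. acc=(acc<<6)|0x3F=0x27F, pending=1
Byte[7]=88: continuation. acc=(acc<<6)|0x08=0x9FC8, pending=0
Byte[8]=E5: 3-byte lead. pending=2, acc=0x5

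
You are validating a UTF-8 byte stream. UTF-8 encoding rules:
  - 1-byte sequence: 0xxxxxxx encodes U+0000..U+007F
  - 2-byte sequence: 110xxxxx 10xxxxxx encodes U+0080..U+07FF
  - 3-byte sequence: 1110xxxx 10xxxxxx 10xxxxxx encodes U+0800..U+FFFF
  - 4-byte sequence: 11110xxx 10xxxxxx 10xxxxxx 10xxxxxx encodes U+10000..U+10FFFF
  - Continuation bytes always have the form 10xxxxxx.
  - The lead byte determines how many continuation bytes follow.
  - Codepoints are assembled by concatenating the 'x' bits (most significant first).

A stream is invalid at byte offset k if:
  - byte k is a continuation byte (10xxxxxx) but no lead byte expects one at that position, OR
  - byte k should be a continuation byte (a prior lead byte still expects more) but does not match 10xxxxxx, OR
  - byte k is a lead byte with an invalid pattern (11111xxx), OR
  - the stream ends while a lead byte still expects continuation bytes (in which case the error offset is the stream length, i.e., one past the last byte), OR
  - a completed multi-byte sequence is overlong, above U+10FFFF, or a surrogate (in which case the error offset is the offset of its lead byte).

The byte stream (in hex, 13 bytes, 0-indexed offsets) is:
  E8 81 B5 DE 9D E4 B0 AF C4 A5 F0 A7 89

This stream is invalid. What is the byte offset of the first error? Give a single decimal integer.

Answer: 13

Derivation:
Byte[0]=E8: 3-byte lead, need 2 cont bytes. acc=0x8
Byte[1]=81: continuation. acc=(acc<<6)|0x01=0x201
Byte[2]=B5: continuation. acc=(acc<<6)|0x35=0x8075
Completed: cp=U+8075 (starts at byte 0)
Byte[3]=DE: 2-byte lead, need 1 cont bytes. acc=0x1E
Byte[4]=9D: continuation. acc=(acc<<6)|0x1D=0x79D
Completed: cp=U+079D (starts at byte 3)
Byte[5]=E4: 3-byte lead, need 2 cont bytes. acc=0x4
Byte[6]=B0: continuation. acc=(acc<<6)|0x30=0x130
Byte[7]=AF: continuation. acc=(acc<<6)|0x2F=0x4C2F
Completed: cp=U+4C2F (starts at byte 5)
Byte[8]=C4: 2-byte lead, need 1 cont bytes. acc=0x4
Byte[9]=A5: continuation. acc=(acc<<6)|0x25=0x125
Completed: cp=U+0125 (starts at byte 8)
Byte[10]=F0: 4-byte lead, need 3 cont bytes. acc=0x0
Byte[11]=A7: continuation. acc=(acc<<6)|0x27=0x27
Byte[12]=89: continuation. acc=(acc<<6)|0x09=0x9C9
Byte[13]: stream ended, expected continuation. INVALID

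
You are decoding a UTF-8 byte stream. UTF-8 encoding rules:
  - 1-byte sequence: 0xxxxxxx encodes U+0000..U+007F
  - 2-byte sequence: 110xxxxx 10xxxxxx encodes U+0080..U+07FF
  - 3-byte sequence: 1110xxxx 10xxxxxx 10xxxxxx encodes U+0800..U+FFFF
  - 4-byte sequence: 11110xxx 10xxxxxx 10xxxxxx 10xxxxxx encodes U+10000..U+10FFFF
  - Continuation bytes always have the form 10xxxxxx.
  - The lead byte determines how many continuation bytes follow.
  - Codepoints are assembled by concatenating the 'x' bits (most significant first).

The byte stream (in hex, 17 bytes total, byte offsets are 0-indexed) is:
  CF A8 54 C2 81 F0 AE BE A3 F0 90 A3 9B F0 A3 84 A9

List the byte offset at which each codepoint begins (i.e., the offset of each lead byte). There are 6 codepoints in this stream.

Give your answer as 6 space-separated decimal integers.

Byte[0]=CF: 2-byte lead, need 1 cont bytes. acc=0xF
Byte[1]=A8: continuation. acc=(acc<<6)|0x28=0x3E8
Completed: cp=U+03E8 (starts at byte 0)
Byte[2]=54: 1-byte ASCII. cp=U+0054
Byte[3]=C2: 2-byte lead, need 1 cont bytes. acc=0x2
Byte[4]=81: continuation. acc=(acc<<6)|0x01=0x81
Completed: cp=U+0081 (starts at byte 3)
Byte[5]=F0: 4-byte lead, need 3 cont bytes. acc=0x0
Byte[6]=AE: continuation. acc=(acc<<6)|0x2E=0x2E
Byte[7]=BE: continuation. acc=(acc<<6)|0x3E=0xBBE
Byte[8]=A3: continuation. acc=(acc<<6)|0x23=0x2EFA3
Completed: cp=U+2EFA3 (starts at byte 5)
Byte[9]=F0: 4-byte lead, need 3 cont bytes. acc=0x0
Byte[10]=90: continuation. acc=(acc<<6)|0x10=0x10
Byte[11]=A3: continuation. acc=(acc<<6)|0x23=0x423
Byte[12]=9B: continuation. acc=(acc<<6)|0x1B=0x108DB
Completed: cp=U+108DB (starts at byte 9)
Byte[13]=F0: 4-byte lead, need 3 cont bytes. acc=0x0
Byte[14]=A3: continuation. acc=(acc<<6)|0x23=0x23
Byte[15]=84: continuation. acc=(acc<<6)|0x04=0x8C4
Byte[16]=A9: continuation. acc=(acc<<6)|0x29=0x23129
Completed: cp=U+23129 (starts at byte 13)

Answer: 0 2 3 5 9 13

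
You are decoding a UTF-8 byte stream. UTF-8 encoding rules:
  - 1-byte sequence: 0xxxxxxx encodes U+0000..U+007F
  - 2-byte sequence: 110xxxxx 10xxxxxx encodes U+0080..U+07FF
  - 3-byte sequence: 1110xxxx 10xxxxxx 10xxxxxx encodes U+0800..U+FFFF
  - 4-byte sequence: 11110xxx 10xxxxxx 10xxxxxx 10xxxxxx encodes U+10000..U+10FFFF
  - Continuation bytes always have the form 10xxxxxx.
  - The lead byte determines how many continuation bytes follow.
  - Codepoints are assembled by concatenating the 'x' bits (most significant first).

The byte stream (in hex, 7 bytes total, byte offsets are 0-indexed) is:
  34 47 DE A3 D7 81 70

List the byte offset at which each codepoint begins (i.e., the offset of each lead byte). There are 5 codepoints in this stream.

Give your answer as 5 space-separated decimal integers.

Answer: 0 1 2 4 6

Derivation:
Byte[0]=34: 1-byte ASCII. cp=U+0034
Byte[1]=47: 1-byte ASCII. cp=U+0047
Byte[2]=DE: 2-byte lead, need 1 cont bytes. acc=0x1E
Byte[3]=A3: continuation. acc=(acc<<6)|0x23=0x7A3
Completed: cp=U+07A3 (starts at byte 2)
Byte[4]=D7: 2-byte lead, need 1 cont bytes. acc=0x17
Byte[5]=81: continuation. acc=(acc<<6)|0x01=0x5C1
Completed: cp=U+05C1 (starts at byte 4)
Byte[6]=70: 1-byte ASCII. cp=U+0070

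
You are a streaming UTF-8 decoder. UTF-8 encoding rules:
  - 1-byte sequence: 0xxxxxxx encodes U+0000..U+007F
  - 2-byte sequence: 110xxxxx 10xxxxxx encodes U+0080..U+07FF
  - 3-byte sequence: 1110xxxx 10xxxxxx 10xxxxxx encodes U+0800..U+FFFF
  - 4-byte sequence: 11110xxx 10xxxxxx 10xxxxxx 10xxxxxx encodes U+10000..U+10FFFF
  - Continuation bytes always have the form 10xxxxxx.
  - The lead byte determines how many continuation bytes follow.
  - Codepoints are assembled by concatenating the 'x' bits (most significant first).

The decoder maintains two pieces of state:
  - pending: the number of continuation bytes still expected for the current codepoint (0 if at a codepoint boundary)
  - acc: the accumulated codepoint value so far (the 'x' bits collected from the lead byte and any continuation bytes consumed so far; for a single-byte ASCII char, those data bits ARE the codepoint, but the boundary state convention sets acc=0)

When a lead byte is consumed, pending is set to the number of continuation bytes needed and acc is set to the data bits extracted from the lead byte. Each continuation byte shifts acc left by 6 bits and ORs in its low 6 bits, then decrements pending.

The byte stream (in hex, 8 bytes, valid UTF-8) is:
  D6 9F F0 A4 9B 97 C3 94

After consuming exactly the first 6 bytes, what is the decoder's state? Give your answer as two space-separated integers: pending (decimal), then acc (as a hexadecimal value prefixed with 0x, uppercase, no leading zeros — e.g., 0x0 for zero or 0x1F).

Byte[0]=D6: 2-byte lead. pending=1, acc=0x16
Byte[1]=9F: continuation. acc=(acc<<6)|0x1F=0x59F, pending=0
Byte[2]=F0: 4-byte lead. pending=3, acc=0x0
Byte[3]=A4: continuation. acc=(acc<<6)|0x24=0x24, pending=2
Byte[4]=9B: continuation. acc=(acc<<6)|0x1B=0x91B, pending=1
Byte[5]=97: continuation. acc=(acc<<6)|0x17=0x246D7, pending=0

Answer: 0 0x246D7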